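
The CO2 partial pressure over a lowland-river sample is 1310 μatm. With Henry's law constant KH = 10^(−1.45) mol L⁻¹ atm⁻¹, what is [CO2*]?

KH = 10^(−1.45) = 3.548×10^-2 mol L⁻¹ atm⁻¹
[CO2*] = KH · pCO2 = 3.548×10^-2 × 1310×10^-6 atm = 4.65×10^-5 mol/L

[CO2*] = 46.5 μmol/L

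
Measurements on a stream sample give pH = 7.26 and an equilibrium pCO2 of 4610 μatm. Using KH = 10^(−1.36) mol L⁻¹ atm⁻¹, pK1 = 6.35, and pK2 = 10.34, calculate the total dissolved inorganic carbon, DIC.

[CO2*] = KH · pCO2 = 10^(−1.36) × 4610×10^-6 = 2.012×10^-4 mol/L
α₀ = 1/(1 + K1/[H⁺] + K1K2/[H⁺]²) = 1/(1 + 10^+0.91 + 10^-2.17) = 0.1095
DIC = [CO2*]/α₀ = 2.012×10^-4 / 0.1095 = 1.84 mmol/L

DIC = 1.84 mmol/L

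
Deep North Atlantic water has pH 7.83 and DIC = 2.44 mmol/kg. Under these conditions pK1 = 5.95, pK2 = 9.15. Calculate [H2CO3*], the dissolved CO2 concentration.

α₀ = 1 / (1 + K1/[H⁺] + K1K2/[H⁺]²) = 1 / (1 + 10^+1.88 + 10^+0.56)
   = 1 / (1 + 75.858 + 3.6308) = 1/80.489 = 0.01242
[CO2*] = α₀ × DIC = 0.01242 × 2.44 = 0.0303 mmol/kg

[CO2*] = 0.0303 mmol/kg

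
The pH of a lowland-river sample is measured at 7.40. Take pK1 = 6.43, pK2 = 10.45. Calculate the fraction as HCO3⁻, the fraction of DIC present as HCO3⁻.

α₁ = 1 / (1 + [H⁺]/K1 + K2/[H⁺]) = 1 / (1 + 10^-0.97 + 10^-3.05)
   = 1 / (1 + 0.10715 + 0.00089125) = 1/1.1080 = 0.9025

α₁ = 0.902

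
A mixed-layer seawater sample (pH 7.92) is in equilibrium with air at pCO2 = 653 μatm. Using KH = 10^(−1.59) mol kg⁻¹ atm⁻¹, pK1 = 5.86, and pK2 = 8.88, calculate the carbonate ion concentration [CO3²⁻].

[CO2*] = KH · pCO2 = 10^(−1.59) × 653×10^-6 = 1.678×10^-5 mol/kg
α₀ = 1/(1 + K1/[H⁺] + K1K2/[H⁺]²) = 1/(1 + 10^+2.06 + 10^+1.10) = 0.007788
DIC = [CO2*]/α₀ = 1.678×10^-5 / 0.007788 = 2.155 mmol/kg
[CO3²⁻] = α₂·DIC; α₂ = 0.09804, so [CO3²⁻] = 0.09804 × 2.155 = 0.211 mmol/kg

[CO3²⁻] = 0.211 mmol/kg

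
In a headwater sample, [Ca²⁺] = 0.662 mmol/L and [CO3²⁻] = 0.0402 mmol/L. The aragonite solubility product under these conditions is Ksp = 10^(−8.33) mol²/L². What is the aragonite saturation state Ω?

Ω = 5.69

Ksp = 10^(−8.33) = 4.677×10^-9
Ω = [Ca²⁺][CO3²⁻]/Ksp = (0.662×10^-3)(0.0402×10^-3) / 4.677×10^-9 = 5.69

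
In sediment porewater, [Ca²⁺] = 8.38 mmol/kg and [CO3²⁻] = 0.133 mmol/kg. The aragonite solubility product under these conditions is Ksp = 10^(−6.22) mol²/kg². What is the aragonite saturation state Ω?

Ksp = 10^(−6.22) = 6.026×10^-7
Ω = [Ca²⁺][CO3²⁻]/Ksp = (8.38×10^-3)(0.133×10^-3) / 6.026×10^-7 = 1.85

Ω = 1.85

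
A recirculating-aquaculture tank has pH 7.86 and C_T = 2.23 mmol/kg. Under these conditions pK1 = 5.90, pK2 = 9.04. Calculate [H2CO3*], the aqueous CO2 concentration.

[CO2*] = 0.0227 mmol/kg

α₀ = 1 / (1 + K1/[H⁺] + K1K2/[H⁺]²) = 1 / (1 + 10^+1.96 + 10^+0.78)
   = 1 / (1 + 91.201 + 6.0256) = 1/98.227 = 0.01018
[CO2*] = α₀ × DIC = 0.01018 × 2.23 = 0.0227 mmol/kg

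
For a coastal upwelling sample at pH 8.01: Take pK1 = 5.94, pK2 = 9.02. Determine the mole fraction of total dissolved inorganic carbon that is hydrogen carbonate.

α₁ = 0.904

α₁ = 1 / (1 + [H⁺]/K1 + K2/[H⁺]) = 1 / (1 + 10^-2.07 + 10^-1.01)
   = 1 / (1 + 0.0085114 + 0.097724) = 1/1.1062 = 0.9040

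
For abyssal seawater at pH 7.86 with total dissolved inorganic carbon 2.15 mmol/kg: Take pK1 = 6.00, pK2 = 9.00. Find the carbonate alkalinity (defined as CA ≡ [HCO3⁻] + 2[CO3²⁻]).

CA = [HCO3⁻] + 2[CO3²⁻] = (α₁ + 2α₂)·DIC
At pH 7.86: [H⁺]/K1 = 10^-1.86 = 0.013804, K2/[H⁺] = 10^-1.14 = 0.072444
α₁ = 1/(1 + 0.013804 + 0.072444) = 1/1.0862 = 0.9206; α₂ = α₁·K2/[H⁺] = 0.06669
α₁ + 2α₂ = 1.0540
CA = 1.0540 × 2.15 = 2.27 mmol/kg

CA = 2.27 mmol/kg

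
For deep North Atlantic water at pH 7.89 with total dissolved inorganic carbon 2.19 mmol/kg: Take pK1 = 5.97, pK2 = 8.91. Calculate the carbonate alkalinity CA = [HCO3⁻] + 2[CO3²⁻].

CA = [HCO3⁻] + 2[CO3²⁻] = (α₁ + 2α₂)·DIC
At pH 7.89: [H⁺]/K1 = 10^-1.92 = 0.012023, K2/[H⁺] = 10^-1.02 = 0.095499
α₁ = 1/(1 + 0.012023 + 0.095499) = 1/1.1075 = 0.9029; α₂ = α₁·K2/[H⁺] = 0.08623
α₁ + 2α₂ = 1.0754
CA = 1.0754 × 2.19 = 2.36 mmol/kg

CA = 2.36 mmol/kg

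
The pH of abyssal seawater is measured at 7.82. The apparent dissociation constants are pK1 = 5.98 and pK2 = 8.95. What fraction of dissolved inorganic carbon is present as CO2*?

α₀ = 1 / (1 + K1/[H⁺] + K1K2/[H⁺]²) = 1 / (1 + 10^+1.84 + 10^+0.71)
   = 1 / (1 + 69.183 + 5.1286) = 1/75.312 = 0.01328

α₀ = 0.0133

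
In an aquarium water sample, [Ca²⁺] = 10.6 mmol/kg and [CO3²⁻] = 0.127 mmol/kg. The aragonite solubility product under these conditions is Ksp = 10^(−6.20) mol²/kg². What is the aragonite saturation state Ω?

Ω = 2.13

Ksp = 10^(−6.20) = 6.310×10^-7
Ω = [Ca²⁺][CO3²⁻]/Ksp = (10.6×10^-3)(0.127×10^-3) / 6.310×10^-7 = 2.13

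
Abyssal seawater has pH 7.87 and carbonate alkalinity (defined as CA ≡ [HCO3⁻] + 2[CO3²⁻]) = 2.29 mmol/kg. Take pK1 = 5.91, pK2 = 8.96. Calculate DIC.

DIC = 2.15 mmol/kg

CA = [HCO3⁻] + 2[CO3²⁻] = (α₁ + 2α₂)·DIC
At pH 7.87: [H⁺]/K1 = 10^-1.96 = 0.010965, K2/[H⁺] = 10^-1.09 = 0.081283
α₁ = 1/(1 + 0.010965 + 0.081283) = 1/1.0922 = 0.9155; α₂ = α₁·K2/[H⁺] = 0.07442
α₁ + 2α₂ = 1.0644
DIC = CA / (α₁ + 2α₂) = 2.29 / 1.0644 = 2.15 mmol/kg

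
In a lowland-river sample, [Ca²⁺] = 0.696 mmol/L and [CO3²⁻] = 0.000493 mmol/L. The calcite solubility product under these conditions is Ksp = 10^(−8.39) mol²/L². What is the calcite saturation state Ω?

Ω = 0.0842

Ksp = 10^(−8.39) = 4.074×10^-9
Ω = [Ca²⁺][CO3²⁻]/Ksp = (0.696×10^-3)(0.000493×10^-3) / 4.074×10^-9 = 0.0842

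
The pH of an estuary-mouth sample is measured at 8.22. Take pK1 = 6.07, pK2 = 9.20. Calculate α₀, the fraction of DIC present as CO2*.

α₀ = 1 / (1 + K1/[H⁺] + K1K2/[H⁺]²) = 1 / (1 + 10^+2.15 + 10^+1.17)
   = 1 / (1 + 141.25 + 14.791) = 1/157.04 = 0.006368

α₀ = 0.00637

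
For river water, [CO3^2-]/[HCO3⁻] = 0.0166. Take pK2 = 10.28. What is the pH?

From K2 = [H⁺][CO3^2-]/[HCO3⁻]:  pH = pK2 + log₁₀([CO3^2-]/[HCO3⁻])
log₁₀(0.0166) = -1.780
pH = 10.28 + (-1.780) = 8.50

pH = 8.50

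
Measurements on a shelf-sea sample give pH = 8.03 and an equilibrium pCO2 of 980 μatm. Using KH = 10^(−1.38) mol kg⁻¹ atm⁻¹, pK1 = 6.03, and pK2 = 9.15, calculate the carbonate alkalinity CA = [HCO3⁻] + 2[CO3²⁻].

[CO2*] = KH · pCO2 = 10^(−1.38) × 980×10^-6 = 4.085×10^-5 mol/kg
α₀ = 1/(1 + K1/[H⁺] + K1K2/[H⁺]²) = 1/(1 + 10^+2.00 + 10^+0.88) = 0.009209
DIC = [CO2*]/α₀ = 4.085×10^-5 / 0.009209 = 4.436 mmol/kg
CA = (α₁ + 2α₂)·DIC = (0.9209 + 2×0.06986) × 4.436 = 4.71 mmol/kg

CA = 4.71 mmol/kg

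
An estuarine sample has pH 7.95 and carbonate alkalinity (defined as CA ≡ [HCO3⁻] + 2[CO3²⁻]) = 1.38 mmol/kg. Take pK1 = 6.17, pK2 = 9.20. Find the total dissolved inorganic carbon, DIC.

DIC = 1.33 mmol/kg

CA = [HCO3⁻] + 2[CO3²⁻] = (α₁ + 2α₂)·DIC
At pH 7.95: [H⁺]/K1 = 10^-1.78 = 0.016596, K2/[H⁺] = 10^-1.25 = 0.056234
α₁ = 1/(1 + 0.016596 + 0.056234) = 1/1.0728 = 0.9321; α₂ = α₁·K2/[H⁺] = 0.05242
α₁ + 2α₂ = 1.0369
DIC = CA / (α₁ + 2α₂) = 1.38 / 1.0369 = 1.33 mmol/kg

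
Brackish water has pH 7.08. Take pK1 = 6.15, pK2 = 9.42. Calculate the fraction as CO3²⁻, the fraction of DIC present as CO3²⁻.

α₂ = 0.00407

α₂ = 1 / (1 + [H⁺]/K2 + [H⁺]²/(K1K2)) = 1 / (1 + 10^+2.34 + 10^+1.41)
   = 1 / (1 + 218.78 + 25.704) = 1/245.48 = 0.004074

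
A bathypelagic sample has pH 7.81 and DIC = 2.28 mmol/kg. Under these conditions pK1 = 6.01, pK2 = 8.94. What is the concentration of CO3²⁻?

α₂ = 1 / (1 + [H⁺]/K2 + [H⁺]²/(K1K2)) = 1 / (1 + 10^+1.13 + 10^-0.67)
   = 1 / (1 + 13.490 + 0.21380) = 1/14.703 = 0.06801
[CO3²⁻] = α₂ × DIC = 0.06801 × 2.28 = 0.155 mmol/kg

[CO3²⁻] = 0.155 mmol/kg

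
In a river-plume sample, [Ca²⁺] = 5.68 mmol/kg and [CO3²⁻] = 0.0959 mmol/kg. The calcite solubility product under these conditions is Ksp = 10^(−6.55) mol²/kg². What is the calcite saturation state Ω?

Ω = 1.93

Ksp = 10^(−6.55) = 2.818×10^-7
Ω = [Ca²⁺][CO3²⁻]/Ksp = (5.68×10^-3)(0.0959×10^-3) / 2.818×10^-7 = 1.93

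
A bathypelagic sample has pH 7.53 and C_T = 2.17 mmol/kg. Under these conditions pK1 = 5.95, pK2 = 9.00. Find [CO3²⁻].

[CO3²⁻] = 0.0694 mmol/kg

α₂ = 1 / (1 + [H⁺]/K2 + [H⁺]²/(K1K2)) = 1 / (1 + 10^+1.47 + 10^-0.11)
   = 1 / (1 + 29.512 + 0.77625) = 1/31.288 = 0.03196
[CO3²⁻] = α₂ × DIC = 0.03196 × 2.17 = 0.0694 mmol/kg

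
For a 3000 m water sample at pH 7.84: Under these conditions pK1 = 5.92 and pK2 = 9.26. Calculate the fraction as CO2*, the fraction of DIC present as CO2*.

α₀ = 0.0114

α₀ = 1 / (1 + K1/[H⁺] + K1K2/[H⁺]²) = 1 / (1 + 10^+1.92 + 10^+0.50)
   = 1 / (1 + 83.176 + 3.1623) = 1/87.339 = 0.01145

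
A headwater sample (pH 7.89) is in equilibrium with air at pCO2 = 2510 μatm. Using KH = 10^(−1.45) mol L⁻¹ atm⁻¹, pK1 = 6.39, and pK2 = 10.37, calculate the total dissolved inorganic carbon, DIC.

DIC = 2.91 mmol/L

[CO2*] = KH · pCO2 = 10^(−1.45) × 2510×10^-6 = 8.906×10^-5 mol/L
α₀ = 1/(1 + K1/[H⁺] + K1K2/[H⁺]²) = 1/(1 + 10^+1.50 + 10^-0.98) = 0.03056
DIC = [CO2*]/α₀ = 8.906×10^-5 / 0.03056 = 2.91 mmol/L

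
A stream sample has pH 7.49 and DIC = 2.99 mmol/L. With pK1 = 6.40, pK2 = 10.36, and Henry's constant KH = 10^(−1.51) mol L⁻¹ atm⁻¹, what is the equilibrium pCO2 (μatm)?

α₀ = 1 / (1 + K1/[H⁺] + K1K2/[H⁺]²) = 1 / (1 + 10^+1.09 + 10^-1.78)
   = 1 / (1 + 12.303 + 0.016596) = 1/13.319 = 0.07508
[CO2*] = α₀ × DIC = 0.07508 × 2.99 = 0.2245 mmol/L
pCO2 = [CO2*]/KH = 2.245×10^-4 / 3.090×10^-2 = 7260 μatm

pCO2 = 7260 μatm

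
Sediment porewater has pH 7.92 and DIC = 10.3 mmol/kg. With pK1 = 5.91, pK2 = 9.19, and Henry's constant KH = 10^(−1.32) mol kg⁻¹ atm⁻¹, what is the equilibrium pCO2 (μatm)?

pCO2 = 1980 μatm

α₀ = 1 / (1 + K1/[H⁺] + K1K2/[H⁺]²) = 1 / (1 + 10^+2.01 + 10^+0.74)
   = 1 / (1 + 102.33 + 5.4954) = 1/108.82 = 0.009189
[CO2*] = α₀ × DIC = 0.009189 × 10.3 = 0.09465 mmol/kg
pCO2 = [CO2*]/KH = 9.465×10^-5 / 4.786×10^-2 = 1980 μatm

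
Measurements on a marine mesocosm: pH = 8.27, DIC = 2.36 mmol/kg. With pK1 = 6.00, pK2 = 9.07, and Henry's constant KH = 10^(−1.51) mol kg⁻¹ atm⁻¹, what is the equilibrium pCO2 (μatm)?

α₀ = 1 / (1 + K1/[H⁺] + K1K2/[H⁺]²) = 1 / (1 + 10^+2.27 + 10^+1.47)
   = 1 / (1 + 186.21 + 29.512) = 1/216.72 = 0.004614
[CO2*] = α₀ × DIC = 0.004614 × 2.36 = 0.01089 mmol/kg = 10.89 μmol/kg
pCO2 = [CO2*]/KH = 1.089×10^-5 / 3.090×10^-2 = 352 μatm

pCO2 = 352 μatm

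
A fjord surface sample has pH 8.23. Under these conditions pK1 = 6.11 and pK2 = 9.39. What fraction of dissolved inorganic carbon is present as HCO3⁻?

α₁ = 0.929

α₁ = 1 / (1 + [H⁺]/K1 + K2/[H⁺]) = 1 / (1 + 10^-2.12 + 10^-1.16)
   = 1 / (1 + 0.0075858 + 0.069183) = 1/1.0768 = 0.9287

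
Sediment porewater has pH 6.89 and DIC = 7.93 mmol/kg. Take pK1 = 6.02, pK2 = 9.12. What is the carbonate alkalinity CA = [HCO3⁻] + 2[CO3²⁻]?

CA = [HCO3⁻] + 2[CO3²⁻] = (α₁ + 2α₂)·DIC
At pH 6.89: [H⁺]/K1 = 10^-0.87 = 0.13490, K2/[H⁺] = 10^-2.23 = 0.0058884
α₁ = 1/(1 + 0.13490 + 0.0058884) = 1/1.1408 = 0.8766; α₂ = α₁·K2/[H⁺] = 0.005162
α₁ + 2α₂ = 0.8869
CA = 0.8869 × 7.93 = 7.03 mmol/kg

CA = 7.03 mmol/kg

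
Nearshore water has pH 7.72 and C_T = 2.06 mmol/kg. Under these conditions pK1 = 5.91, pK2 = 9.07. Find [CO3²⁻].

[CO3²⁻] = 0.0868 mmol/kg

α₂ = 1 / (1 + [H⁺]/K2 + [H⁺]²/(K1K2)) = 1 / (1 + 10^+1.35 + 10^-0.46)
   = 1 / (1 + 22.387 + 0.34674) = 1/23.734 = 0.04213
[CO3²⁻] = α₂ × DIC = 0.04213 × 2.06 = 0.0868 mmol/kg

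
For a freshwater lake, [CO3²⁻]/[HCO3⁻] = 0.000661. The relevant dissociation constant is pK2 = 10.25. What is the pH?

pH = 7.07

From K2 = [H⁺][CO3²⁻]/[HCO3⁻]:  pH = pK2 + log₁₀([CO3²⁻]/[HCO3⁻])
log₁₀(0.000661) = -3.180
pH = 10.25 + (-3.180) = 7.07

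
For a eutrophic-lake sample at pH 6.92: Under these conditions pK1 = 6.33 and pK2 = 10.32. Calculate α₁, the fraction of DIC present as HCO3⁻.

α₁ = 1 / (1 + [H⁺]/K1 + K2/[H⁺]) = 1 / (1 + 10^-0.59 + 10^-3.40)
   = 1 / (1 + 0.25704 + 0.00039811) = 1/1.2574 = 0.7953

α₁ = 0.795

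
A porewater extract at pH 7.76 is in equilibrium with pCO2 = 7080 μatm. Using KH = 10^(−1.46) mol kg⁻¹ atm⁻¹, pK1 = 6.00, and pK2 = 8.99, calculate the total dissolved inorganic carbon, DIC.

[CO2*] = KH · pCO2 = 10^(−1.46) × 7080×10^-6 = 2.455×10^-4 mol/kg
α₀ = 1/(1 + K1/[H⁺] + K1K2/[H⁺]²) = 1/(1 + 10^+1.76 + 10^+0.53) = 0.01615
DIC = [CO2*]/α₀ = 2.455×10^-4 / 0.01615 = 15.2 mmol/kg

DIC = 15.2 mmol/kg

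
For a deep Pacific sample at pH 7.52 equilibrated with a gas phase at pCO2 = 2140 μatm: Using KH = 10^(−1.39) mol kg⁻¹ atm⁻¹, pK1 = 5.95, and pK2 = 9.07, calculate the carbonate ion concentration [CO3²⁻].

[CO2*] = KH · pCO2 = 10^(−1.39) × 2140×10^-6 = 8.718×10^-5 mol/kg
α₀ = 1/(1 + K1/[H⁺] + K1K2/[H⁺]²) = 1/(1 + 10^+1.57 + 10^+0.02) = 0.02551
DIC = [CO2*]/α₀ = 8.718×10^-5 / 0.02551 = 3.417 mmol/kg
[CO3²⁻] = α₂·DIC; α₂ = 0.02671, so [CO3²⁻] = 0.02671 × 3.417 = 0.0913 mmol/kg

[CO3²⁻] = 0.0913 mmol/kg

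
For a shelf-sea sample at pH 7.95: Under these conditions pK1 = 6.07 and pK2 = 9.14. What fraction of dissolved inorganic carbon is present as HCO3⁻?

α₁ = 1 / (1 + [H⁺]/K1 + K2/[H⁺]) = 1 / (1 + 10^-1.88 + 10^-1.19)
   = 1 / (1 + 0.013183 + 0.064565) = 1/1.0777 = 0.9279

α₁ = 0.928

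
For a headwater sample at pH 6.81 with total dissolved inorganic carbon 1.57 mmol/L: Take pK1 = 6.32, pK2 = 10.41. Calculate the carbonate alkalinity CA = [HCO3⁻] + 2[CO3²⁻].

CA = [HCO3⁻] + 2[CO3²⁻] = (α₁ + 2α₂)·DIC
At pH 6.81: [H⁺]/K1 = 10^-0.49 = 0.32359, K2/[H⁺] = 10^-3.60 = 0.00025119
α₁ = 1/(1 + 0.32359 + 0.00025119) = 1/1.3238 = 0.7554; α₂ = α₁·K2/[H⁺] = 0.0001897
α₁ + 2α₂ = 0.7558
CA = 0.7558 × 1.57 = 1.19 mmol/L

CA = 1.19 mmol/L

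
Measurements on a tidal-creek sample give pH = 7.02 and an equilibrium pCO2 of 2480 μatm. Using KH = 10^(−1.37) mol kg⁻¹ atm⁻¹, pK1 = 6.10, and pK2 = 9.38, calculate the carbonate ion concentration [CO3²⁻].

[CO3²⁻] = 3.84 μmol/kg

[CO2*] = KH · pCO2 = 10^(−1.37) × 2480×10^-6 = 1.058×10^-4 mol/kg
α₀ = 1/(1 + K1/[H⁺] + K1K2/[H⁺]²) = 1/(1 + 10^+0.92 + 10^-1.44) = 0.1069
DIC = [CO2*]/α₀ = 1.058×10^-4 / 0.1069 = 0.9896 mmol/kg
[CO3²⁻] = α₂·DIC; α₂ = 0.003882, so [CO3²⁻] = 0.003882 × 0.9896 = 0.00384 mmol/kg = 3.84 μmol/kg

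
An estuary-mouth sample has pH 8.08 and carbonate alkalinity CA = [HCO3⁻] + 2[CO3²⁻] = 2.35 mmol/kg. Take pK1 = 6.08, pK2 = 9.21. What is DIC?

DIC = 2.22 mmol/kg

CA = [HCO3⁻] + 2[CO3²⁻] = (α₁ + 2α₂)·DIC
At pH 8.08: [H⁺]/K1 = 10^-2.00 = 0.010000, K2/[H⁺] = 10^-1.13 = 0.074131
α₁ = 1/(1 + 0.010000 + 0.074131) = 1/1.0841 = 0.9224; α₂ = α₁·K2/[H⁺] = 0.06838
α₁ + 2α₂ = 1.0592
DIC = CA / (α₁ + 2α₂) = 2.35 / 1.0592 = 2.22 mmol/kg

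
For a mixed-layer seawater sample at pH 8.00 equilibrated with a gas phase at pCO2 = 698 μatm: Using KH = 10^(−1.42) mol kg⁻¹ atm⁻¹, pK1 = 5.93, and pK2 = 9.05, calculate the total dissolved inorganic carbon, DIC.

[CO2*] = KH · pCO2 = 10^(−1.42) × 698×10^-6 = 2.654×10^-5 mol/kg
α₀ = 1/(1 + K1/[H⁺] + K1K2/[H⁺]²) = 1/(1 + 10^+2.07 + 10^+1.02) = 0.007754
DIC = [CO2*]/α₀ = 2.654×10^-5 / 0.007754 = 3.42 mmol/kg

DIC = 3.42 mmol/kg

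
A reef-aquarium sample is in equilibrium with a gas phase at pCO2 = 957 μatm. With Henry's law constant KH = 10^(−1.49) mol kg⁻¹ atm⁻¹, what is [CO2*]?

KH = 10^(−1.49) = 3.236×10^-2 mol kg⁻¹ atm⁻¹
[CO2*] = KH · pCO2 = 3.236×10^-2 × 957×10^-6 atm = 3.10×10^-5 mol/kg

[CO2*] = 31.0 μmol/kg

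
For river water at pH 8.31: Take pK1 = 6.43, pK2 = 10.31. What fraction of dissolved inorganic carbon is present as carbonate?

α₂ = 1 / (1 + [H⁺]/K2 + [H⁺]²/(K1K2)) = 1 / (1 + 10^+2.00 + 10^+0.12)
   = 1 / (1 + 100.00 + 1.3183) = 1/102.32 = 0.009773

α₂ = 0.00977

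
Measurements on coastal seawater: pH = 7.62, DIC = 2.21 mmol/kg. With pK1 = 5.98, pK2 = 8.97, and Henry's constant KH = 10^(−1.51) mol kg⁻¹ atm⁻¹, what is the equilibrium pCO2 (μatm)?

pCO2 = 1530 μatm

α₀ = 1 / (1 + K1/[H⁺] + K1K2/[H⁺]²) = 1 / (1 + 10^+1.64 + 10^+0.29)
   = 1 / (1 + 43.652 + 1.9498) = 1/46.601 = 0.02146
[CO2*] = α₀ × DIC = 0.02146 × 2.21 = 0.04742 mmol/kg
pCO2 = [CO2*]/KH = 4.742×10^-5 / 3.090×10^-2 = 1530 μatm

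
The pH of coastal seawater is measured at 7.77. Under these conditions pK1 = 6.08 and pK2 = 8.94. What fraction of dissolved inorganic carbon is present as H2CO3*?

α₀ = 0.0188

α₀ = 1 / (1 + K1/[H⁺] + K1K2/[H⁺]²) = 1 / (1 + 10^+1.69 + 10^+0.52)
   = 1 / (1 + 48.978 + 3.3113) = 1/53.289 = 0.01877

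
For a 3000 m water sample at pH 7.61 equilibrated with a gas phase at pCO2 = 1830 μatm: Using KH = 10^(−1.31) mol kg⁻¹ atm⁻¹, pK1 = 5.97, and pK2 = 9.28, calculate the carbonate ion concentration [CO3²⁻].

[CO3²⁻] = 0.0836 mmol/kg

[CO2*] = KH · pCO2 = 10^(−1.31) × 1830×10^-6 = 8.963×10^-5 mol/kg
α₀ = 1/(1 + K1/[H⁺] + K1K2/[H⁺]²) = 1/(1 + 10^+1.64 + 10^-0.03) = 0.02194
DIC = [CO2*]/α₀ = 8.963×10^-5 / 0.02194 = 4.086 mmol/kg
[CO3²⁻] = α₂·DIC; α₂ = 0.02047, so [CO3²⁻] = 0.02047 × 4.086 = 0.0836 mmol/kg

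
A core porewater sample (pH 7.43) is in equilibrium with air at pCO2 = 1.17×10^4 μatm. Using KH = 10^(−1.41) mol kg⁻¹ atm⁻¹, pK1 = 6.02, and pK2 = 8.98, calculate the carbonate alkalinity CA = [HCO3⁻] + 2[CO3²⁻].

[CO2*] = KH · pCO2 = 10^(−1.41) × 1.17×10^4×10^-6 = 4.552×10^-4 mol/kg
α₀ = 1/(1 + K1/[H⁺] + K1K2/[H⁺]²) = 1/(1 + 10^+1.41 + 10^-0.14) = 0.03646
DIC = [CO2*]/α₀ = 4.552×10^-4 / 0.03646 = 12.48 mmol/kg
CA = (α₁ + 2α₂)·DIC = (0.9371 + 2×0.02641) × 12.48 = 12.4 mmol/kg

CA = 12.4 mmol/kg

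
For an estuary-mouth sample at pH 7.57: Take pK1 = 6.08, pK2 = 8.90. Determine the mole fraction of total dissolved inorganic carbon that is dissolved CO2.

α₀ = 1 / (1 + K1/[H⁺] + K1K2/[H⁺]²) = 1 / (1 + 10^+1.49 + 10^+0.16)
   = 1 / (1 + 30.903 + 1.4454) = 1/33.348 = 0.02999

α₀ = 0.0300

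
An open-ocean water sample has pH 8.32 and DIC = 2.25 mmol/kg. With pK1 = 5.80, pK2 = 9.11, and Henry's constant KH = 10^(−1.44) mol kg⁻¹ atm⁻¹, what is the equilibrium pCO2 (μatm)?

α₀ = 1 / (1 + K1/[H⁺] + K1K2/[H⁺]²) = 1 / (1 + 10^+2.52 + 10^+1.73)
   = 1 / (1 + 331.13 + 53.703) = 1/385.83 = 0.002592
[CO2*] = α₀ × DIC = 0.002592 × 2.25 = 0.005832 mmol/kg = 5.832 μmol/kg
pCO2 = [CO2*]/KH = 5.832×10^-6 / 3.631×10^-2 = 161 μatm

pCO2 = 161 μatm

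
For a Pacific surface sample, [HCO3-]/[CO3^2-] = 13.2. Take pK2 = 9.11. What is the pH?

pH = 7.99

From K2 = [H⁺][CO3^2-]/[HCO3-]:  pH = pK2 − log₁₀([HCO3-]/[CO3^2-])
log₁₀(13.2) = +1.121
pH = 9.11 − (+1.121) = 7.99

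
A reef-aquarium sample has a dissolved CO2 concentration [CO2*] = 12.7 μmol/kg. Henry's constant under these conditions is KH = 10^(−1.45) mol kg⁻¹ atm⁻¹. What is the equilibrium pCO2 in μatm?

KH = 10^(−1.45) = 3.548×10^-2 mol kg⁻¹ atm⁻¹
pCO2 = [CO2*]/KH = 12.7×10^-6 / 3.548×10^-2 = 3.58×10^-4 atm = 358 μatm

pCO2 = 358 μatm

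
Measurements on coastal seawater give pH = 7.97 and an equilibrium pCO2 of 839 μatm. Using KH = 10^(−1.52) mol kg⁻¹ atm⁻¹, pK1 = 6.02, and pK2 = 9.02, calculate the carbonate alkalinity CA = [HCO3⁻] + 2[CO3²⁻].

CA = 2.66 mmol/kg

[CO2*] = KH · pCO2 = 10^(−1.52) × 839×10^-6 = 2.534×10^-5 mol/kg
α₀ = 1/(1 + K1/[H⁺] + K1K2/[H⁺]²) = 1/(1 + 10^+1.95 + 10^+0.90) = 0.01020
DIC = [CO2*]/α₀ = 2.534×10^-5 / 0.01020 = 2.485 mmol/kg
CA = (α₁ + 2α₂)·DIC = (0.9088 + 2×0.08100) × 2.485 = 2.66 mmol/kg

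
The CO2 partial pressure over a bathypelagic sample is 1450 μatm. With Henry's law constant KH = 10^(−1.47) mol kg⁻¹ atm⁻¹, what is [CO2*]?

[CO2*] = 49.1 μmol/kg

KH = 10^(−1.47) = 3.388×10^-2 mol kg⁻¹ atm⁻¹
[CO2*] = KH · pCO2 = 3.388×10^-2 × 1450×10^-6 atm = 4.91×10^-5 mol/kg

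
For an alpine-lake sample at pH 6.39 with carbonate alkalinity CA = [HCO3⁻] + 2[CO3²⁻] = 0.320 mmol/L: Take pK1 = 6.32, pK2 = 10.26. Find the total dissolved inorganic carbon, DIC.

DIC = 0.592 mmol/L

CA = [HCO3⁻] + 2[CO3²⁻] = (α₁ + 2α₂)·DIC
At pH 6.39: [H⁺]/K1 = 10^-0.07 = 0.85114, K2/[H⁺] = 10^-3.87 = 0.00013490
α₁ = 1/(1 + 0.85114 + 0.00013490) = 1/1.8513 = 0.5402; α₂ = α₁·K2/[H⁺] = 7.287×10^-5
α₁ + 2α₂ = 0.5403
DIC = CA / (α₁ + 2α₂) = 0.320 / 0.5403 = 0.592 mmol/L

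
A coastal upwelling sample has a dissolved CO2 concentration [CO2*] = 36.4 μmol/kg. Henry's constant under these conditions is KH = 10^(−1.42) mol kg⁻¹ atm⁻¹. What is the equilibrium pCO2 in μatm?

pCO2 = 957 μatm

KH = 10^(−1.42) = 3.802×10^-2 mol kg⁻¹ atm⁻¹
pCO2 = [CO2*]/KH = 36.4×10^-6 / 3.802×10^-2 = 9.57×10^-4 atm = 957 μatm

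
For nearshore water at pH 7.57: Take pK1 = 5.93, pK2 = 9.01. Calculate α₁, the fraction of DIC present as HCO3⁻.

α₁ = 0.944

α₁ = 1 / (1 + [H⁺]/K1 + K2/[H⁺]) = 1 / (1 + 10^-1.64 + 10^-1.44)
   = 1 / (1 + 0.022909 + 0.036308) = 1/1.0592 = 0.9441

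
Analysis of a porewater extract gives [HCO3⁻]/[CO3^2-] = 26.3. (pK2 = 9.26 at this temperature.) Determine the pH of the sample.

pH = 7.84

From K2 = [H⁺][CO3^2-]/[HCO3⁻]:  pH = pK2 − log₁₀([HCO3⁻]/[CO3^2-])
log₁₀(26.3) = +1.420
pH = 9.26 − (+1.420) = 7.84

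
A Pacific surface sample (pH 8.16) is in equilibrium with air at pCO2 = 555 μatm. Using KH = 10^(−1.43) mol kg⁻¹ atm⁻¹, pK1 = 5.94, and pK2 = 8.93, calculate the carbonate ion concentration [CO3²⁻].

[CO3²⁻] = 0.581 mmol/kg

[CO2*] = KH · pCO2 = 10^(−1.43) × 555×10^-6 = 2.062×10^-5 mol/kg
α₀ = 1/(1 + K1/[H⁺] + K1K2/[H⁺]²) = 1/(1 + 10^+2.22 + 10^+1.45) = 0.005124
DIC = [CO2*]/α₀ = 2.062×10^-5 / 0.005124 = 4.024 mmol/kg
[CO3²⁻] = α₂·DIC; α₂ = 0.1444, so [CO3²⁻] = 0.1444 × 4.024 = 0.581 mmol/kg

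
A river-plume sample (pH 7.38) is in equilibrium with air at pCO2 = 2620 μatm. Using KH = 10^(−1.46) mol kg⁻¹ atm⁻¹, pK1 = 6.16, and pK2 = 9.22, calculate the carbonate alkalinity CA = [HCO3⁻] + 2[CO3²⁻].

[CO2*] = KH · pCO2 = 10^(−1.46) × 2620×10^-6 = 9.085×10^-5 mol/kg
α₀ = 1/(1 + K1/[H⁺] + K1K2/[H⁺]²) = 1/(1 + 10^+1.22 + 10^-0.62) = 0.05607
DIC = [CO2*]/α₀ = 9.085×10^-5 / 0.05607 = 1.620 mmol/kg
CA = (α₁ + 2α₂)·DIC = (0.9305 + 2×0.01345) × 1.620 = 1.55 mmol/kg

CA = 1.55 mmol/kg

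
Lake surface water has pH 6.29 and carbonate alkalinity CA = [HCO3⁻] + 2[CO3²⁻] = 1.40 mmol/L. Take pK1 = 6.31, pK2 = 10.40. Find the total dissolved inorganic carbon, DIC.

CA = [HCO3⁻] + 2[CO3²⁻] = (α₁ + 2α₂)·DIC
At pH 6.29: [H⁺]/K1 = 10^0.02 = 1.0471, K2/[H⁺] = 10^-4.11 = 7.7625×10^-5
α₁ = 1/(1 + 1.0471 + 7.7625×10^-5) = 1/2.0472 = 0.4885; α₂ = α₁·K2/[H⁺] = 3.792×10^-5
α₁ + 2α₂ = 0.4885
DIC = CA / (α₁ + 2α₂) = 1.40 / 0.4885 = 2.87 mmol/L

DIC = 2.87 mmol/L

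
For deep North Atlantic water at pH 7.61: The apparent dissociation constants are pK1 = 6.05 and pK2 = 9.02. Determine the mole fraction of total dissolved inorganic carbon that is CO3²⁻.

α₂ = 1 / (1 + [H⁺]/K2 + [H⁺]²/(K1K2)) = 1 / (1 + 10^+1.41 + 10^-0.15)
   = 1 / (1 + 25.704 + 0.70795) = 1/27.412 = 0.03648

α₂ = 0.0365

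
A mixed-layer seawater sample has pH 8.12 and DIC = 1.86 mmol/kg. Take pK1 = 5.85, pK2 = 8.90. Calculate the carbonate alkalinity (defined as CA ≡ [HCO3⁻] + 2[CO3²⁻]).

CA = [HCO3⁻] + 2[CO3²⁻] = (α₁ + 2α₂)·DIC
At pH 8.12: [H⁺]/K1 = 10^-2.27 = 0.0053703, K2/[H⁺] = 10^-0.78 = 0.16596
α₁ = 1/(1 + 0.0053703 + 0.16596) = 1/1.1713 = 0.8537; α₂ = α₁·K2/[H⁺] = 0.1417
α₁ + 2α₂ = 1.1371
CA = 1.1371 × 1.86 = 2.12 mmol/kg

CA = 2.12 mmol/kg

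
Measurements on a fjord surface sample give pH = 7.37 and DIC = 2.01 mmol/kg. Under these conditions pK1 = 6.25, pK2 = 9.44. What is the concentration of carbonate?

α₂ = 1 / (1 + [H⁺]/K2 + [H⁺]²/(K1K2)) = 1 / (1 + 10^+2.07 + 10^+0.95)
   = 1 / (1 + 117.49 + 8.9125) = 1/127.40 = 0.007849
[CO3²⁻] = α₂ × DIC = 0.007849 × 2.01 = 0.0158 mmol/kg = 15.8 μmol/kg

[CO3²⁻] = 15.8 μmol/kg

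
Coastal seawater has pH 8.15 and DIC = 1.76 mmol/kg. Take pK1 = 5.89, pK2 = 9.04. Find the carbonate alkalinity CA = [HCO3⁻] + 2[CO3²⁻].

CA = [HCO3⁻] + 2[CO3²⁻] = (α₁ + 2α₂)·DIC
At pH 8.15: [H⁺]/K1 = 10^-2.26 = 0.0054954, K2/[H⁺] = 10^-0.89 = 0.12882
α₁ = 1/(1 + 0.0054954 + 0.12882) = 1/1.1343 = 0.8816; α₂ = α₁·K2/[H⁺] = 0.1136
α₁ + 2α₂ = 1.1087
CA = 1.1087 × 1.76 = 1.95 mmol/kg

CA = 1.95 mmol/kg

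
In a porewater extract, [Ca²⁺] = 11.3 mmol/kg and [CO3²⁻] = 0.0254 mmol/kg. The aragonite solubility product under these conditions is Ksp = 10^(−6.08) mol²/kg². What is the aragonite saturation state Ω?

Ω = 0.345

Ksp = 10^(−6.08) = 8.318×10^-7
Ω = [Ca²⁺][CO3²⁻]/Ksp = (11.3×10^-3)(0.0254×10^-3) / 8.318×10^-7 = 0.345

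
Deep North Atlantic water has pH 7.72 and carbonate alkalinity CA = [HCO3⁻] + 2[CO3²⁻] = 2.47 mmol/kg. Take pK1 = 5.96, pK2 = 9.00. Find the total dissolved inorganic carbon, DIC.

DIC = 2.39 mmol/kg

CA = [HCO3⁻] + 2[CO3²⁻] = (α₁ + 2α₂)·DIC
At pH 7.72: [H⁺]/K1 = 10^-1.76 = 0.017378, K2/[H⁺] = 10^-1.28 = 0.052481
α₁ = 1/(1 + 0.017378 + 0.052481) = 1/1.0699 = 0.9347; α₂ = α₁·K2/[H⁺] = 0.04905
α₁ + 2α₂ = 1.0328
DIC = CA / (α₁ + 2α₂) = 2.47 / 1.0328 = 2.39 mmol/kg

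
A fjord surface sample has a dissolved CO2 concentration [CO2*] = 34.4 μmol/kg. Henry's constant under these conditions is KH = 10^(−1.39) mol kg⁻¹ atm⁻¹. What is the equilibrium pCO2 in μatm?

KH = 10^(−1.39) = 4.074×10^-2 mol kg⁻¹ atm⁻¹
pCO2 = [CO2*]/KH = 34.4×10^-6 / 4.074×10^-2 = 8.44×10^-4 atm = 844 μatm

pCO2 = 844 μatm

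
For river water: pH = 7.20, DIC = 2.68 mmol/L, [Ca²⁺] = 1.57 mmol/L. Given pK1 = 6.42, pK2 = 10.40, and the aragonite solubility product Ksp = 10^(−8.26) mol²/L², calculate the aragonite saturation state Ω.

α₂ = 1 / (1 + [H⁺]/K2 + [H⁺]²/(K1K2)) = 1 / (1 + 10^+3.20 + 10^+2.42)
   = 1 / (1 + 1584.9 + 263.03) = 1/1848.9 = 0.0005409
[CO3²⁻] = α₂ × DIC = 0.0005409 × 2.68 = 0.001449 mmol/L = 1.449 μmol/L
Ksp = 10^(−8.26) = 5.495×10^-9
Ω = [Ca²⁺][CO3²⁻]/Ksp = (1.57×10^-3)(1.449×10^-6) / 5.495×10^-9 = 0.414

Ω = 0.414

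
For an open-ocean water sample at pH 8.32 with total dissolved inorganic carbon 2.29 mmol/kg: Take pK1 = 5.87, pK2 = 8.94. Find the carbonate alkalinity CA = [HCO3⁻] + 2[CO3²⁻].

CA = [HCO3⁻] + 2[CO3²⁻] = (α₁ + 2α₂)·DIC
At pH 8.32: [H⁺]/K1 = 10^-2.45 = 0.0035481, K2/[H⁺] = 10^-0.62 = 0.23988
α₁ = 1/(1 + 0.0035481 + 0.23988) = 1/1.2434 = 0.8042; α₂ = α₁·K2/[H⁺] = 0.1929
α₁ + 2α₂ = 1.1901
CA = 1.1901 × 2.29 = 2.73 mmol/kg

CA = 2.73 mmol/kg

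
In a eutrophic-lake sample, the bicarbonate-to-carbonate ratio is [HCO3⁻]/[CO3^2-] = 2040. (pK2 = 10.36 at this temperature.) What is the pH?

pH = 7.05

From K2 = [H⁺][CO3^2-]/[HCO3⁻]:  pH = pK2 − log₁₀([HCO3⁻]/[CO3^2-])
log₁₀(2040) = +3.310
pH = 10.36 − (+3.310) = 7.05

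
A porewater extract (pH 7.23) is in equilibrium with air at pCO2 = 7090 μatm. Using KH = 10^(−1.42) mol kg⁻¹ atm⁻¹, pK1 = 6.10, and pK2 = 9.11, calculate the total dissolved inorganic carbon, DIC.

DIC = 3.95 mmol/kg

[CO2*] = KH · pCO2 = 10^(−1.42) × 7090×10^-6 = 2.696×10^-4 mol/kg
α₀ = 1/(1 + K1/[H⁺] + K1K2/[H⁺]²) = 1/(1 + 10^+1.13 + 10^-0.75) = 0.06818
DIC = [CO2*]/α₀ = 2.696×10^-4 / 0.06818 = 3.95 mmol/kg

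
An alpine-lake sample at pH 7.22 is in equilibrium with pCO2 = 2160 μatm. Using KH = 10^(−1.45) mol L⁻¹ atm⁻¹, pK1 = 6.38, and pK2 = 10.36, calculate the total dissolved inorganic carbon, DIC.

[CO2*] = KH · pCO2 = 10^(−1.45) × 2160×10^-6 = 7.664×10^-5 mol/L
α₀ = 1/(1 + K1/[H⁺] + K1K2/[H⁺]²) = 1/(1 + 10^+0.84 + 10^-2.30) = 0.1262
DIC = [CO2*]/α₀ = 7.664×10^-5 / 0.1262 = 0.607 mmol/L

DIC = 0.607 mmol/L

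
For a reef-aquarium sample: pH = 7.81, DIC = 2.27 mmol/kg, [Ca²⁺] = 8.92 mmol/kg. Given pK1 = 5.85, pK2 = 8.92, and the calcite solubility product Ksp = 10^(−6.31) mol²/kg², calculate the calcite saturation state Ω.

α₂ = 1 / (1 + [H⁺]/K2 + [H⁺]²/(K1K2)) = 1 / (1 + 10^+1.11 + 10^-0.85)
   = 1 / (1 + 12.882 + 0.14125) = 1/14.024 = 0.07131
[CO3²⁻] = α₂ × DIC = 0.07131 × 2.27 = 0.1619 mmol/kg
Ksp = 10^(−6.31) = 4.898×10^-7
Ω = [Ca²⁺][CO3²⁻]/Ksp = (8.92×10^-3)(1.619×10^-4) / 4.898×10^-7 = 2.95

Ω = 2.95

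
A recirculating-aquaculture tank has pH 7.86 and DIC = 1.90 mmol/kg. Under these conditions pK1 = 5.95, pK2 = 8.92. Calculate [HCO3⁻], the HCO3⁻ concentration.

[HCO3⁻] = 1.73 mmol/kg

α₁ = 1 / (1 + [H⁺]/K1 + K2/[H⁺]) = 1 / (1 + 10^-1.91 + 10^-1.06)
   = 1 / (1 + 0.012303 + 0.087096) = 1/1.0994 = 0.9096
[HCO3⁻] = α₁ × DIC = 0.9096 × 1.90 = 1.73 mmol/kg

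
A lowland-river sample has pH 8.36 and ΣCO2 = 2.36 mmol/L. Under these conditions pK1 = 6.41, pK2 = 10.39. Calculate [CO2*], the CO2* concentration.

[CO2*] = 0.0259 mmol/L

α₀ = 1 / (1 + K1/[H⁺] + K1K2/[H⁺]²) = 1 / (1 + 10^+1.95 + 10^-0.08)
   = 1 / (1 + 89.125 + 0.83176) = 1/90.957 = 0.01099
[CO2*] = α₀ × DIC = 0.01099 × 2.36 = 0.0259 mmol/L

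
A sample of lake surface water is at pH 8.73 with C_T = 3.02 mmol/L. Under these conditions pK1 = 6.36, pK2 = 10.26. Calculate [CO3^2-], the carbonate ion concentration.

α₂ = 1 / (1 + [H⁺]/K2 + [H⁺]²/(K1K2)) = 1 / (1 + 10^+1.53 + 10^-0.84)
   = 1 / (1 + 33.884 + 0.14454) = 1/35.029 = 0.02855
[CO3²⁻] = α₂ × DIC = 0.02855 × 3.02 = 0.0862 mmol/L

[CO3²⁻] = 0.0862 mmol/L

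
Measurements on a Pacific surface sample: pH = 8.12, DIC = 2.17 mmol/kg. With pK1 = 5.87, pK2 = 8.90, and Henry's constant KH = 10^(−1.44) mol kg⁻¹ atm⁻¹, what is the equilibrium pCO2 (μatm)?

pCO2 = 287 μatm

α₀ = 1 / (1 + K1/[H⁺] + K1K2/[H⁺]²) = 1 / (1 + 10^+2.25 + 10^+1.47)
   = 1 / (1 + 177.83 + 29.512) = 1/208.34 = 0.004800
[CO2*] = α₀ × DIC = 0.004800 × 2.17 = 0.01042 mmol/kg = 10.42 μmol/kg
pCO2 = [CO2*]/KH = 1.042×10^-5 / 3.631×10^-2 = 287 μatm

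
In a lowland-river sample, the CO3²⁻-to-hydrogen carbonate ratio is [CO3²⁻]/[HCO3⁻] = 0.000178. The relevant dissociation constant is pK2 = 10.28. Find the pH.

From K2 = [H⁺][CO3²⁻]/[HCO3⁻]:  pH = pK2 + log₁₀([CO3²⁻]/[HCO3⁻])
log₁₀(0.000178) = -3.750
pH = 10.28 + (-3.750) = 6.53

pH = 6.53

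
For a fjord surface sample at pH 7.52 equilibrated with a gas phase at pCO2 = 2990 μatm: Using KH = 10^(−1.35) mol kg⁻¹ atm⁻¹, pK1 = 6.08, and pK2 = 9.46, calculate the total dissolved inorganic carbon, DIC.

[CO2*] = KH · pCO2 = 10^(−1.35) × 2990×10^-6 = 1.336×10^-4 mol/kg
α₀ = 1/(1 + K1/[H⁺] + K1K2/[H⁺]²) = 1/(1 + 10^+1.44 + 10^-0.50) = 0.03465
DIC = [CO2*]/α₀ = 1.336×10^-4 / 0.03465 = 3.85 mmol/kg

DIC = 3.85 mmol/kg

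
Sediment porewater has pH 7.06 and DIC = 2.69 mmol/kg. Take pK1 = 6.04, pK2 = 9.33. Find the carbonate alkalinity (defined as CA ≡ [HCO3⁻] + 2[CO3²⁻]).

CA = 2.47 mmol/kg

CA = [HCO3⁻] + 2[CO3²⁻] = (α₁ + 2α₂)·DIC
At pH 7.06: [H⁺]/K1 = 10^-1.02 = 0.095499, K2/[H⁺] = 10^-2.27 = 0.0053703
α₁ = 1/(1 + 0.095499 + 0.0053703) = 1/1.1009 = 0.9084; α₂ = α₁·K2/[H⁺] = 0.004878
α₁ + 2α₂ = 0.9181
CA = 0.9181 × 2.69 = 2.47 mmol/kg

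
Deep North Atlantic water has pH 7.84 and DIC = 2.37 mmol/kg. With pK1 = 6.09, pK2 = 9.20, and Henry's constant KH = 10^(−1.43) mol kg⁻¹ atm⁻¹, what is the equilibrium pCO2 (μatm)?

pCO2 = 1070 μatm

α₀ = 1 / (1 + K1/[H⁺] + K1K2/[H⁺]²) = 1 / (1 + 10^+1.75 + 10^+0.39)
   = 1 / (1 + 56.234 + 2.4547) = 1/59.689 = 0.01675
[CO2*] = α₀ × DIC = 0.01675 × 2.37 = 0.03971 mmol/kg
pCO2 = [CO2*]/KH = 3.971×10^-5 / 3.715×10^-2 = 1070 μatm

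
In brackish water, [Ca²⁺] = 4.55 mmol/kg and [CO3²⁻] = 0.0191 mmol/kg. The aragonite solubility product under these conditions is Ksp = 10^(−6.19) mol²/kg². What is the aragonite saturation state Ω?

Ksp = 10^(−6.19) = 6.457×10^-7
Ω = [Ca²⁺][CO3²⁻]/Ksp = (4.55×10^-3)(0.0191×10^-3) / 6.457×10^-7 = 0.135

Ω = 0.135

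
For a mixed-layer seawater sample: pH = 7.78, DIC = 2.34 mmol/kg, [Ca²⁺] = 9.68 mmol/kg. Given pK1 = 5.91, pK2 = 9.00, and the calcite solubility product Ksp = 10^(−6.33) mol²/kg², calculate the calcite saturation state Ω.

Ω = 2.72

α₂ = 1 / (1 + [H⁺]/K2 + [H⁺]²/(K1K2)) = 1 / (1 + 10^+1.22 + 10^-0.65)
   = 1 / (1 + 16.596 + 0.22387) = 1/17.820 = 0.05612
[CO3²⁻] = α₂ × DIC = 0.05612 × 2.34 = 0.1313 mmol/kg
Ksp = 10^(−6.33) = 4.677×10^-7
Ω = [Ca²⁺][CO3²⁻]/Ksp = (9.68×10^-3)(1.313×10^-4) / 4.677×10^-7 = 2.72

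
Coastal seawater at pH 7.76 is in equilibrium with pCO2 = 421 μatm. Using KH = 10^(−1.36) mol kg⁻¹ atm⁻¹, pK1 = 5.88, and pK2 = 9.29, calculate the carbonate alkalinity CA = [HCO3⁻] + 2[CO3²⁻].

[CO2*] = KH · pCO2 = 10^(−1.36) × 421×10^-6 = 1.838×10^-5 mol/kg
α₀ = 1/(1 + K1/[H⁺] + K1K2/[H⁺]²) = 1/(1 + 10^+1.88 + 10^+0.35) = 0.01264
DIC = [CO2*]/α₀ = 1.838×10^-5 / 0.01264 = 1.454 mmol/kg
CA = (α₁ + 2α₂)·DIC = (0.9591 + 2×0.02830) × 1.454 = 1.48 mmol/kg

CA = 1.48 mmol/kg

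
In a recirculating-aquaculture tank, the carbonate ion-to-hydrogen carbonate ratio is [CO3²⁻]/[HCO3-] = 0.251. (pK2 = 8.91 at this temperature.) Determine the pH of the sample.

From K2 = [H⁺][CO3²⁻]/[HCO3-]:  pH = pK2 + log₁₀([CO3²⁻]/[HCO3-])
log₁₀(0.251) = -0.600
pH = 8.91 + (-0.600) = 8.31

pH = 8.31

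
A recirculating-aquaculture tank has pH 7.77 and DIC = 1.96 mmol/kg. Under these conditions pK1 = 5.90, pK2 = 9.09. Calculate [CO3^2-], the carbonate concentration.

[CO3²⁻] = 0.0884 mmol/kg

α₂ = 1 / (1 + [H⁺]/K2 + [H⁺]²/(K1K2)) = 1 / (1 + 10^+1.32 + 10^-0.55)
   = 1 / (1 + 20.893 + 0.28184) = 1/22.175 = 0.04510
[CO3²⁻] = α₂ × DIC = 0.04510 × 1.96 = 0.0884 mmol/kg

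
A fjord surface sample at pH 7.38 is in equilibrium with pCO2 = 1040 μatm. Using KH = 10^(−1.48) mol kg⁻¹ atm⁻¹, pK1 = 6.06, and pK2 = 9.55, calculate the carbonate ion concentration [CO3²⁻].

[CO2*] = KH · pCO2 = 10^(−1.48) × 1040×10^-6 = 3.444×10^-5 mol/kg
α₀ = 1/(1 + K1/[H⁺] + K1K2/[H⁺]²) = 1/(1 + 10^+1.32 + 10^-0.85) = 0.04538
DIC = [CO2*]/α₀ = 3.444×10^-5 / 0.04538 = 0.7588 mmol/kg
[CO3²⁻] = α₂·DIC; α₂ = 0.006411, so [CO3²⁻] = 0.006411 × 0.7588 = 0.00486 mmol/kg = 4.86 μmol/kg

[CO3²⁻] = 4.86 μmol/kg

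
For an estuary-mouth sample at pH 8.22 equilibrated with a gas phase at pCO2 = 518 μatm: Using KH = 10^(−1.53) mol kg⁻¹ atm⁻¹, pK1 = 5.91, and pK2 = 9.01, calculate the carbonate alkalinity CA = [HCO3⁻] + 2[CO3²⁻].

CA = 4.13 mmol/kg

[CO2*] = KH · pCO2 = 10^(−1.53) × 518×10^-6 = 1.529×10^-5 mol/kg
α₀ = 1/(1 + K1/[H⁺] + K1K2/[H⁺]²) = 1/(1 + 10^+2.31 + 10^+1.52) = 0.004197
DIC = [CO2*]/α₀ = 1.529×10^-5 / 0.004197 = 3.643 mmol/kg
CA = (α₁ + 2α₂)·DIC = (0.8568 + 2×0.1390) × 3.643 = 4.13 mmol/kg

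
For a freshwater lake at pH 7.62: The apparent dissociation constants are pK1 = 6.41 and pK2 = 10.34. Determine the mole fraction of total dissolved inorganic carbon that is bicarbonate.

α₁ = 1 / (1 + [H⁺]/K1 + K2/[H⁺]) = 1 / (1 + 10^-1.21 + 10^-2.72)
   = 1 / (1 + 0.061660 + 0.0019055) = 1/1.0636 = 0.9402

α₁ = 0.940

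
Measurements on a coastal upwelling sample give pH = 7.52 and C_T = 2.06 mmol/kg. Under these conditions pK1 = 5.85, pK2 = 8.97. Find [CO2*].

α₀ = 1 / (1 + K1/[H⁺] + K1K2/[H⁺]²) = 1 / (1 + 10^+1.67 + 10^+0.22)
   = 1 / (1 + 46.774 + 1.6596) = 1/49.433 = 0.02023
[CO2*] = α₀ × DIC = 0.02023 × 2.06 = 0.0417 mmol/kg

[CO2*] = 0.0417 mmol/kg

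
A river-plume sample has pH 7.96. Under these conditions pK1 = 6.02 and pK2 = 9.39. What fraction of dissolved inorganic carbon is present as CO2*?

α₀ = 0.0109

α₀ = 1 / (1 + K1/[H⁺] + K1K2/[H⁺]²) = 1 / (1 + 10^+1.94 + 10^+0.51)
   = 1 / (1 + 87.096 + 3.2359) = 1/91.332 = 0.01095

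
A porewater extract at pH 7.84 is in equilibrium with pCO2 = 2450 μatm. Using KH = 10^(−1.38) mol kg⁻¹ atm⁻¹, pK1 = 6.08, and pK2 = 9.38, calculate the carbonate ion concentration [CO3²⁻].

[CO2*] = KH · pCO2 = 10^(−1.38) × 2450×10^-6 = 1.021×10^-4 mol/kg
α₀ = 1/(1 + K1/[H⁺] + K1K2/[H⁺]²) = 1/(1 + 10^+1.76 + 10^+0.22) = 0.01661
DIC = [CO2*]/α₀ = 1.021×10^-4 / 0.01661 = 6.149 mmol/kg
[CO3²⁻] = α₂·DIC; α₂ = 0.02757, so [CO3²⁻] = 0.02757 × 6.149 = 0.169 mmol/kg

[CO3²⁻] = 0.169 mmol/kg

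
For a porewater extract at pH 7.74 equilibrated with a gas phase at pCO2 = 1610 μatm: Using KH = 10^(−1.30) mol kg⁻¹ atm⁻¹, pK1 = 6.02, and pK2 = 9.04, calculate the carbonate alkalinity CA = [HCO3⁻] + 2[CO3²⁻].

[CO2*] = KH · pCO2 = 10^(−1.30) × 1610×10^-6 = 8.069×10^-5 mol/kg
α₀ = 1/(1 + K1/[H⁺] + K1K2/[H⁺]²) = 1/(1 + 10^+1.72 + 10^+0.42) = 0.01782
DIC = [CO2*]/α₀ = 8.069×10^-5 / 0.01782 = 4.528 mmol/kg
CA = (α₁ + 2α₂)·DIC = (0.9353 + 2×0.04688) × 4.528 = 4.66 mmol/kg

CA = 4.66 mmol/kg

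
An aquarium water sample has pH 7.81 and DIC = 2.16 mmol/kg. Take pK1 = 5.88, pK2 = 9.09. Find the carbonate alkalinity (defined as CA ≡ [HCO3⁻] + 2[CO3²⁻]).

CA = 2.24 mmol/kg

CA = [HCO3⁻] + 2[CO3²⁻] = (α₁ + 2α₂)·DIC
At pH 7.81: [H⁺]/K1 = 10^-1.93 = 0.011749, K2/[H⁺] = 10^-1.28 = 0.052481
α₁ = 1/(1 + 0.011749 + 0.052481) = 1/1.0642 = 0.9396; α₂ = α₁·K2/[H⁺] = 0.04931
α₁ + 2α₂ = 1.0383
CA = 1.0383 × 2.16 = 2.24 mmol/kg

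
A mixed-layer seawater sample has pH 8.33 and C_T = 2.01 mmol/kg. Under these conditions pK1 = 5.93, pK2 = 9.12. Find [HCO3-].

α₁ = 1 / (1 + [H⁺]/K1 + K2/[H⁺]) = 1 / (1 + 10^-2.40 + 10^-0.79)
   = 1 / (1 + 0.0039811 + 0.16218) = 1/1.1662 = 0.8575
[HCO3⁻] = α₁ × DIC = 0.8575 × 2.01 = 1.72 mmol/kg

[HCO3⁻] = 1.72 mmol/kg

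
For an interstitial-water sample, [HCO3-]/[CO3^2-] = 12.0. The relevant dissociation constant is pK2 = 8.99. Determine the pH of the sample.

pH = 7.91

From K2 = [H⁺][CO3^2-]/[HCO3-]:  pH = pK2 − log₁₀([HCO3-]/[CO3^2-])
log₁₀(12.0) = +1.079
pH = 8.99 − (+1.079) = 7.91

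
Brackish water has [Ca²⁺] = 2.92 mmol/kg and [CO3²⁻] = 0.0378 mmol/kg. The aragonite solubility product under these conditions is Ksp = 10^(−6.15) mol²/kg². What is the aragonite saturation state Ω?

Ksp = 10^(−6.15) = 7.079×10^-7
Ω = [Ca²⁺][CO3²⁻]/Ksp = (2.92×10^-3)(0.0378×10^-3) / 7.079×10^-7 = 0.156

Ω = 0.156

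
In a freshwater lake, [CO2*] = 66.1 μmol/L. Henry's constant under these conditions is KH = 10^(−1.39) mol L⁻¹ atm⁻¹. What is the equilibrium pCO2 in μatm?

KH = 10^(−1.39) = 4.074×10^-2 mol L⁻¹ atm⁻¹
pCO2 = [CO2*]/KH = 66.1×10^-6 / 4.074×10^-2 = 1.62×10^-3 atm = 1620 μatm

pCO2 = 1620 μatm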